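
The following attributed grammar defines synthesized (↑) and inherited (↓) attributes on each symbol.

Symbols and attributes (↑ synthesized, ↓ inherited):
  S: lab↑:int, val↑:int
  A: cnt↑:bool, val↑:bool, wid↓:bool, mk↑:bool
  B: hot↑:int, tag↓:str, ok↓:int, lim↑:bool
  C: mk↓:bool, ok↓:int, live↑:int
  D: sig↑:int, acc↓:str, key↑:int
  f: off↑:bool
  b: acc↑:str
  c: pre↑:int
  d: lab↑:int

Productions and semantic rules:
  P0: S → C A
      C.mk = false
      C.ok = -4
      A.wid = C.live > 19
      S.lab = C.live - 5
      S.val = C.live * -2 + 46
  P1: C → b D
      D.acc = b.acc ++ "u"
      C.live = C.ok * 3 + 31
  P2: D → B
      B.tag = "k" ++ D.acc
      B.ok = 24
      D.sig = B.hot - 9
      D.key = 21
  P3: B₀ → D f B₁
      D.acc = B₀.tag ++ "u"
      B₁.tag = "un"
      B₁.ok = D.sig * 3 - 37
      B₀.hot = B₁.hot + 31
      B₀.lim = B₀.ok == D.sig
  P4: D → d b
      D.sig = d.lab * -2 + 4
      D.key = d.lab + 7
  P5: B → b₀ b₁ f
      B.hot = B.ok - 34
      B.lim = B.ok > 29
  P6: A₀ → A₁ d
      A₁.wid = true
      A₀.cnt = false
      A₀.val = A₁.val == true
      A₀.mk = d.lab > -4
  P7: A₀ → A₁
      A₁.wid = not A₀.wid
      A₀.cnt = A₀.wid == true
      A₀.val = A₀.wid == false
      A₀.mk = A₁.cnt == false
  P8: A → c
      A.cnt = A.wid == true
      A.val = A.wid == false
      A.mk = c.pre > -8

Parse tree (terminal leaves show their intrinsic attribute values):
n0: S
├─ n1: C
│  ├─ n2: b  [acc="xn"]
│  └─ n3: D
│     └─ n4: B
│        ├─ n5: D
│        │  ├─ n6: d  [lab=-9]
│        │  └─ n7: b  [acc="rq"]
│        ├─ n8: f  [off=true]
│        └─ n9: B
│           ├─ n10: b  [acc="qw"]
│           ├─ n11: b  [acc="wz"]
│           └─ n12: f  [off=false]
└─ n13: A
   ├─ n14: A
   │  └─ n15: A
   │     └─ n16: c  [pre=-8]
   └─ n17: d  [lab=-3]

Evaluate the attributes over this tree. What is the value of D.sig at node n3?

17

1. n1.mk = false  [false]
2. n1.ok = -4  [-4]
3. n2.acc = "xn"  [terminal]
4. n3.acc = "xnu"  [b.acc ++ "u"]
5. n4.tag = "kxnu"  ["k" ++ D.acc]
6. n4.ok = 24  [24]
7. n5.acc = "kxnuu"  [B₀.tag ++ "u"]
8. n6.lab = -9  [terminal]
9. n7.acc = "rq"  [terminal]
10. n5.sig = 22  [d.lab * -2 + 4]
11. n5.key = -2  [d.lab + 7]
12. n8.off = true  [terminal]
13. n9.tag = "un"  ["un"]
14. n9.ok = 29  [D.sig * 3 - 37]
15. n10.acc = "qw"  [terminal]
16. n11.acc = "wz"  [terminal]
17. n12.off = false  [terminal]
18. n9.hot = -5  [B.ok - 34]
19. n9.lim = false  [B.ok > 29]
20. n4.hot = 26  [B₁.hot + 31]
21. n4.lim = false  [B₀.ok == D.sig]
22. n3.sig = 17  [B.hot - 9]
23. n3.key = 21  [21]
24. n1.live = 19  [C.ok * 3 + 31]
25. n13.wid = false  [C.live > 19]
26. n14.wid = true  [true]
27. n15.wid = false  [not A₀.wid]
28. n16.pre = -8  [terminal]
29. n15.cnt = false  [A.wid == true]
30. n15.val = true  [A.wid == false]
31. n15.mk = false  [c.pre > -8]
32. n14.cnt = true  [A₀.wid == true]
33. n14.val = false  [A₀.wid == false]
34. n14.mk = true  [A₁.cnt == false]
35. n17.lab = -3  [terminal]
36. n13.cnt = false  [false]
37. n13.val = false  [A₁.val == true]
38. n13.mk = true  [d.lab > -4]
39. n0.lab = 14  [C.live - 5]
40. n0.val = 8  [C.live * -2 + 46]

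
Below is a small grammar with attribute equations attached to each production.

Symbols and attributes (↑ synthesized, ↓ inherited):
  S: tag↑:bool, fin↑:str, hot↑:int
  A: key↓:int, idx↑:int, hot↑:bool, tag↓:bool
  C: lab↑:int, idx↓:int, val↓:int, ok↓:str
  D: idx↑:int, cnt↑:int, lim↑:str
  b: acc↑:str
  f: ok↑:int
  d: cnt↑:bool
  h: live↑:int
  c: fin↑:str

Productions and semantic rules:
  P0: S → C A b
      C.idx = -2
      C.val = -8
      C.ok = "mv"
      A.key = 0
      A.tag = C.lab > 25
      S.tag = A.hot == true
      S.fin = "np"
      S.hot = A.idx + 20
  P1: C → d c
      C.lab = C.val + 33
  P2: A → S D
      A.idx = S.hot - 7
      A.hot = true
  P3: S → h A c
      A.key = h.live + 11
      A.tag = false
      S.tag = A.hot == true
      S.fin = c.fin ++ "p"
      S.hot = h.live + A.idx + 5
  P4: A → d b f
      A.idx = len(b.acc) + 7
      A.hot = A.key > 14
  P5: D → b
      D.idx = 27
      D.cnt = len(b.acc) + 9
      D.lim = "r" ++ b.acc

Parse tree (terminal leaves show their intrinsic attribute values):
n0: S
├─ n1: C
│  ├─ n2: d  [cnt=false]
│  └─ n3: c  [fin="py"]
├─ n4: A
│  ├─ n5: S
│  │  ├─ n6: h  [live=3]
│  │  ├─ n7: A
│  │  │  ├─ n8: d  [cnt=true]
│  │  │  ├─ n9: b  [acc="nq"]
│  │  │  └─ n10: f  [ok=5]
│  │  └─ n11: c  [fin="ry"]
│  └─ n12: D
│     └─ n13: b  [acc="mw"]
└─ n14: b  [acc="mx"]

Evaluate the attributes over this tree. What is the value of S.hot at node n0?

1. n1.idx = -2  [-2]
2. n1.val = -8  [-8]
3. n1.ok = "mv"  ["mv"]
4. n2.cnt = false  [terminal]
5. n3.fin = "py"  [terminal]
6. n1.lab = 25  [C.val + 33]
7. n4.key = 0  [0]
8. n4.tag = false  [C.lab > 25]
9. n6.live = 3  [terminal]
10. n7.key = 14  [h.live + 11]
11. n7.tag = false  [false]
12. n8.cnt = true  [terminal]
13. n9.acc = "nq"  [terminal]
14. n10.ok = 5  [terminal]
15. n7.idx = 9  [len(b.acc) + 7]
16. n7.hot = false  [A.key > 14]
17. n11.fin = "ry"  [terminal]
18. n5.tag = false  [A.hot == true]
19. n5.fin = "ryp"  [c.fin ++ "p"]
20. n5.hot = 17  [h.live + A.idx + 5]
21. n13.acc = "mw"  [terminal]
22. n12.idx = 27  [27]
23. n12.cnt = 11  [len(b.acc) + 9]
24. n12.lim = "rmw"  ["r" ++ b.acc]
25. n4.idx = 10  [S.hot - 7]
26. n4.hot = true  [true]
27. n14.acc = "mx"  [terminal]
28. n0.tag = true  [A.hot == true]
29. n0.fin = "np"  ["np"]
30. n0.hot = 30  [A.idx + 20]

30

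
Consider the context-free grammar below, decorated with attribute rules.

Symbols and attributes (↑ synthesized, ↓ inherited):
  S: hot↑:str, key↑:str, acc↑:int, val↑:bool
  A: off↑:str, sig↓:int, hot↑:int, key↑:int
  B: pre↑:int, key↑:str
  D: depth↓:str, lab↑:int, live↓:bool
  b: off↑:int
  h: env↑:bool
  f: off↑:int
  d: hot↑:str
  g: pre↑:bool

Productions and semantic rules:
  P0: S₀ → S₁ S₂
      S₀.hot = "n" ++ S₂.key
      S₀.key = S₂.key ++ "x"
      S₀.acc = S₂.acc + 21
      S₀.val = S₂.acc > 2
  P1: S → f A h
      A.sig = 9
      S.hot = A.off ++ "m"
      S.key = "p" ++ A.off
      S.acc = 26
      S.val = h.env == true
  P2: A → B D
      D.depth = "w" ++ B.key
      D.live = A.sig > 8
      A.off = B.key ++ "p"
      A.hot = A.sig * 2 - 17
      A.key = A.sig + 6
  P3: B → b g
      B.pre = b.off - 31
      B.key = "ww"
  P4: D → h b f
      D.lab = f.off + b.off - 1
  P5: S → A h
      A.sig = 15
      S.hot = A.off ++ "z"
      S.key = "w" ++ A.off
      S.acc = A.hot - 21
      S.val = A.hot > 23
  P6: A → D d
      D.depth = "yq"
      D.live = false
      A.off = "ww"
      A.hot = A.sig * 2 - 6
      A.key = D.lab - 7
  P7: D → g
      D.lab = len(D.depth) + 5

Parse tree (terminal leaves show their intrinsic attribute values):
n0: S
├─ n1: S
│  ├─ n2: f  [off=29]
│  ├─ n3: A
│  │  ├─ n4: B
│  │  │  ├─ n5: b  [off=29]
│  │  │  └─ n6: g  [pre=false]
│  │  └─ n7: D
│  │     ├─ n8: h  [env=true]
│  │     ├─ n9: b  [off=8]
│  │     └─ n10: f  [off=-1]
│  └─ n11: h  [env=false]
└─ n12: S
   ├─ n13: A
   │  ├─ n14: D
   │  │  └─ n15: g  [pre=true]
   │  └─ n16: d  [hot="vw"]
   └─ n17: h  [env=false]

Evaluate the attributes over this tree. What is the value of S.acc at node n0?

24

1. n2.off = 29  [terminal]
2. n3.sig = 9  [9]
3. n5.off = 29  [terminal]
4. n6.pre = false  [terminal]
5. n4.pre = -2  [b.off - 31]
6. n4.key = "ww"  ["ww"]
7. n7.depth = "www"  ["w" ++ B.key]
8. n7.live = true  [A.sig > 8]
9. n8.env = true  [terminal]
10. n9.off = 8  [terminal]
11. n10.off = -1  [terminal]
12. n7.lab = 6  [f.off + b.off - 1]
13. n3.off = "wwp"  [B.key ++ "p"]
14. n3.hot = 1  [A.sig * 2 - 17]
15. n3.key = 15  [A.sig + 6]
16. n11.env = false  [terminal]
17. n1.hot = "wwpm"  [A.off ++ "m"]
18. n1.key = "pwwp"  ["p" ++ A.off]
19. n1.acc = 26  [26]
20. n1.val = false  [h.env == true]
21. n13.sig = 15  [15]
22. n14.depth = "yq"  ["yq"]
23. n14.live = false  [false]
24. n15.pre = true  [terminal]
25. n14.lab = 7  [len(D.depth) + 5]
26. n16.hot = "vw"  [terminal]
27. n13.off = "ww"  ["ww"]
28. n13.hot = 24  [A.sig * 2 - 6]
29. n13.key = 0  [D.lab - 7]
30. n17.env = false  [terminal]
31. n12.hot = "wwz"  [A.off ++ "z"]
32. n12.key = "www"  ["w" ++ A.off]
33. n12.acc = 3  [A.hot - 21]
34. n12.val = true  [A.hot > 23]
35. n0.hot = "nwww"  ["n" ++ S₂.key]
36. n0.key = "wwwx"  [S₂.key ++ "x"]
37. n0.acc = 24  [S₂.acc + 21]
38. n0.val = true  [S₂.acc > 2]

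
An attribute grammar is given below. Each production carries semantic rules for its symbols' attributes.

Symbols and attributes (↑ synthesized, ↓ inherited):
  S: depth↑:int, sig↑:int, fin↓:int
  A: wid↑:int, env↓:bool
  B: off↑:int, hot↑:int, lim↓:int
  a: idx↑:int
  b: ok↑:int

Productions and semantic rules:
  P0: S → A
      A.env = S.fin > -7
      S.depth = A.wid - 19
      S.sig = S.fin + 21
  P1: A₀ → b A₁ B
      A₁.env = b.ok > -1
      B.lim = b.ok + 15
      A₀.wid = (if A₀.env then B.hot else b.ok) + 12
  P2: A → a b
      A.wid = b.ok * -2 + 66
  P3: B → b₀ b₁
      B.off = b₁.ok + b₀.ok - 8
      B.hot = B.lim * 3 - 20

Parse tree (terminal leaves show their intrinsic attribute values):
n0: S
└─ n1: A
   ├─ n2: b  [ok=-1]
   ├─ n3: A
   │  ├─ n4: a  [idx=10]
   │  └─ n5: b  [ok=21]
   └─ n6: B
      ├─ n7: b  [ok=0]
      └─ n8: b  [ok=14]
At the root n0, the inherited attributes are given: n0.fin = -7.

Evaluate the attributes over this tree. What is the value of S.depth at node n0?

-8

1. n0.fin = -7  [given at root]
2. n1.env = false  [S.fin > -7]
3. n2.ok = -1  [terminal]
4. n3.env = false  [b.ok > -1]
5. n4.idx = 10  [terminal]
6. n5.ok = 21  [terminal]
7. n3.wid = 24  [b.ok * -2 + 66]
8. n6.lim = 14  [b.ok + 15]
9. n7.ok = 0  [terminal]
10. n8.ok = 14  [terminal]
11. n6.off = 6  [b₁.ok + b₀.ok - 8]
12. n6.hot = 22  [B.lim * 3 - 20]
13. n1.wid = 11  [(if A₀.env then B.hot else b.ok) + 12]
14. n0.depth = -8  [A.wid - 19]
15. n0.sig = 14  [S.fin + 21]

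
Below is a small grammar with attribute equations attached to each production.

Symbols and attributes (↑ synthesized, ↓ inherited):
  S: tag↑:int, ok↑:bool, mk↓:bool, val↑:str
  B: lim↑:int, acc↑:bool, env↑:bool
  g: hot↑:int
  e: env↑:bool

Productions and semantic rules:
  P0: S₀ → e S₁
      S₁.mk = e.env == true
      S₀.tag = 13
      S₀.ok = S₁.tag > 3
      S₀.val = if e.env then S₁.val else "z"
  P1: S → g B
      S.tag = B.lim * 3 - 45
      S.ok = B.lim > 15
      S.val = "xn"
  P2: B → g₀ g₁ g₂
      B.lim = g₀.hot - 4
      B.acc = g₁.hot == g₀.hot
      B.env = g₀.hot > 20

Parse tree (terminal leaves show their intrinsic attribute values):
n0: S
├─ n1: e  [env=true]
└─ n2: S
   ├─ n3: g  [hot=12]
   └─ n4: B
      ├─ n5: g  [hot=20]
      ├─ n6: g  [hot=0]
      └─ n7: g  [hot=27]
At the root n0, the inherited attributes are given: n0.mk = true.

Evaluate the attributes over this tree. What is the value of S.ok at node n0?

1. n0.mk = true  [given at root]
2. n1.env = true  [terminal]
3. n2.mk = true  [e.env == true]
4. n3.hot = 12  [terminal]
5. n5.hot = 20  [terminal]
6. n6.hot = 0  [terminal]
7. n7.hot = 27  [terminal]
8. n4.lim = 16  [g₀.hot - 4]
9. n4.acc = false  [g₁.hot == g₀.hot]
10. n4.env = false  [g₀.hot > 20]
11. n2.tag = 3  [B.lim * 3 - 45]
12. n2.ok = true  [B.lim > 15]
13. n2.val = "xn"  ["xn"]
14. n0.tag = 13  [13]
15. n0.ok = false  [S₁.tag > 3]
16. n0.val = "xn"  [if e.env then S₁.val else "z"]

false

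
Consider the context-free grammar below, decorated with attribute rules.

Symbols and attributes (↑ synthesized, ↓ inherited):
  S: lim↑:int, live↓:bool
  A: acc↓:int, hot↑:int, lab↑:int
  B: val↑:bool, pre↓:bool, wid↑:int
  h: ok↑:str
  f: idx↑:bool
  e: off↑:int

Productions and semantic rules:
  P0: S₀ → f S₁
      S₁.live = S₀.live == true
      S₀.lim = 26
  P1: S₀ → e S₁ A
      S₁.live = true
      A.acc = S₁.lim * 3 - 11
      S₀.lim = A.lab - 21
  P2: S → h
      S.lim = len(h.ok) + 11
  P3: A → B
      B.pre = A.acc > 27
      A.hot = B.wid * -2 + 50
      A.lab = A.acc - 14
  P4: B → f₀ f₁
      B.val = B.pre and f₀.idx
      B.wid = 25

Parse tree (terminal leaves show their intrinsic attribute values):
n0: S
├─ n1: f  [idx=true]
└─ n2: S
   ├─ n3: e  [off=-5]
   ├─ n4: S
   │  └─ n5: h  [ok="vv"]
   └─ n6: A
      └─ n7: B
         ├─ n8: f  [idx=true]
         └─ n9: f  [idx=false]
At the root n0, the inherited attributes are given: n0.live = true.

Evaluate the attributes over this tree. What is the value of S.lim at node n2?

1. n0.live = true  [given at root]
2. n1.idx = true  [terminal]
3. n2.live = true  [S₀.live == true]
4. n3.off = -5  [terminal]
5. n4.live = true  [true]
6. n5.ok = "vv"  [terminal]
7. n4.lim = 13  [len(h.ok) + 11]
8. n6.acc = 28  [S₁.lim * 3 - 11]
9. n7.pre = true  [A.acc > 27]
10. n8.idx = true  [terminal]
11. n9.idx = false  [terminal]
12. n7.val = true  [B.pre and f₀.idx]
13. n7.wid = 25  [25]
14. n6.hot = 0  [B.wid * -2 + 50]
15. n6.lab = 14  [A.acc - 14]
16. n2.lim = -7  [A.lab - 21]
17. n0.lim = 26  [26]

-7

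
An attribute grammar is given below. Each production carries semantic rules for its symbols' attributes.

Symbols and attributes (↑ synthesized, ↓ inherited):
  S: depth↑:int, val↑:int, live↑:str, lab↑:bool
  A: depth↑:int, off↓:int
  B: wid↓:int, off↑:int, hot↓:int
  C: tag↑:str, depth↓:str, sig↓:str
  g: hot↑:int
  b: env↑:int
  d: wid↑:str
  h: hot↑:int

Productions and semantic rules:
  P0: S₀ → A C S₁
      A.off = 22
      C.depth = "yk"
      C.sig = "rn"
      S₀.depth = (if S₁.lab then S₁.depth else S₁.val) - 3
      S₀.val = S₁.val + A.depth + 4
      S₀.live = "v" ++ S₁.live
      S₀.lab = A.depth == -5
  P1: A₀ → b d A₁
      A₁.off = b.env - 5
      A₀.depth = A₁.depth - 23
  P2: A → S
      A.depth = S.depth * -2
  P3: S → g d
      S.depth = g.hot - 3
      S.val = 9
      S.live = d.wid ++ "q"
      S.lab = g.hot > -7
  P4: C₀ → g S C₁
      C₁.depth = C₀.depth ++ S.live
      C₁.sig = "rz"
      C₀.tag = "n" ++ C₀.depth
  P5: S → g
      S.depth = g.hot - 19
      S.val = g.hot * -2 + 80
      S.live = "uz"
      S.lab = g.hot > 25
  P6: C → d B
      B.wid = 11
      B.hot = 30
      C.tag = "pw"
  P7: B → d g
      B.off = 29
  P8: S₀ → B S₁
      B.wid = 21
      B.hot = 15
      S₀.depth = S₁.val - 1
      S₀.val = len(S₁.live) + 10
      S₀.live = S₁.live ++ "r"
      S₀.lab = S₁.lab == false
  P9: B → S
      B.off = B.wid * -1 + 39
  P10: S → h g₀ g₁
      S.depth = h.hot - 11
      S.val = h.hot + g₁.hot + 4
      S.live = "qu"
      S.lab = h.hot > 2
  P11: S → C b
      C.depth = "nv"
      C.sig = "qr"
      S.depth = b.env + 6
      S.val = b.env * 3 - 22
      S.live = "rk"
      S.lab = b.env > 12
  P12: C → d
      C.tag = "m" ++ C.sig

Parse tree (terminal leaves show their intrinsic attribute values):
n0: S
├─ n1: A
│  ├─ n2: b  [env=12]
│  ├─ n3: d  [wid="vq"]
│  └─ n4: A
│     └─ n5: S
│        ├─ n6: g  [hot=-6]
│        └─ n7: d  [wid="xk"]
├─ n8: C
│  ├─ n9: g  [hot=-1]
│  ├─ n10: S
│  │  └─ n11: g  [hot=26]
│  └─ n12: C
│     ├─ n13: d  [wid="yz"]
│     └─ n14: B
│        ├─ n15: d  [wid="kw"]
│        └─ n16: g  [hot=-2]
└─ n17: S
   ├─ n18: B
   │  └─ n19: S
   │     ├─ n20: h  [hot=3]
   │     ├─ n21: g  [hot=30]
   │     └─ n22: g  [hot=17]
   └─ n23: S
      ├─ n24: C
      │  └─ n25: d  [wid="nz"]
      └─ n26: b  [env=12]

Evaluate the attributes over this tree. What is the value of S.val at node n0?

11

1. n1.off = 22  [22]
2. n2.env = 12  [terminal]
3. n3.wid = "vq"  [terminal]
4. n4.off = 7  [b.env - 5]
5. n6.hot = -6  [terminal]
6. n7.wid = "xk"  [terminal]
7. n5.depth = -9  [g.hot - 3]
8. n5.val = 9  [9]
9. n5.live = "xkq"  [d.wid ++ "q"]
10. n5.lab = true  [g.hot > -7]
11. n4.depth = 18  [S.depth * -2]
12. n1.depth = -5  [A₁.depth - 23]
13. n8.depth = "yk"  ["yk"]
14. n8.sig = "rn"  ["rn"]
15. n9.hot = -1  [terminal]
16. n11.hot = 26  [terminal]
17. n10.depth = 7  [g.hot - 19]
18. n10.val = 28  [g.hot * -2 + 80]
19. n10.live = "uz"  ["uz"]
20. n10.lab = true  [g.hot > 25]
21. n12.depth = "ykuz"  [C₀.depth ++ S.live]
22. n12.sig = "rz"  ["rz"]
23. n13.wid = "yz"  [terminal]
24. n14.wid = 11  [11]
25. n14.hot = 30  [30]
26. n15.wid = "kw"  [terminal]
27. n16.hot = -2  [terminal]
28. n14.off = 29  [29]
29. n12.tag = "pw"  ["pw"]
30. n8.tag = "nyk"  ["n" ++ C₀.depth]
31. n18.wid = 21  [21]
32. n18.hot = 15  [15]
33. n20.hot = 3  [terminal]
34. n21.hot = 30  [terminal]
35. n22.hot = 17  [terminal]
36. n19.depth = -8  [h.hot - 11]
37. n19.val = 24  [h.hot + g₁.hot + 4]
38. n19.live = "qu"  ["qu"]
39. n19.lab = true  [h.hot > 2]
40. n18.off = 18  [B.wid * -1 + 39]
41. n24.depth = "nv"  ["nv"]
42. n24.sig = "qr"  ["qr"]
43. n25.wid = "nz"  [terminal]
44. n24.tag = "mqr"  ["m" ++ C.sig]
45. n26.env = 12  [terminal]
46. n23.depth = 18  [b.env + 6]
47. n23.val = 14  [b.env * 3 - 22]
48. n23.live = "rk"  ["rk"]
49. n23.lab = false  [b.env > 12]
50. n17.depth = 13  [S₁.val - 1]
51. n17.val = 12  [len(S₁.live) + 10]
52. n17.live = "rkr"  [S₁.live ++ "r"]
53. n17.lab = true  [S₁.lab == false]
54. n0.depth = 10  [(if S₁.lab then S₁.depth else S₁.val) - 3]
55. n0.val = 11  [S₁.val + A.depth + 4]
56. n0.live = "vrkr"  ["v" ++ S₁.live]
57. n0.lab = true  [A.depth == -5]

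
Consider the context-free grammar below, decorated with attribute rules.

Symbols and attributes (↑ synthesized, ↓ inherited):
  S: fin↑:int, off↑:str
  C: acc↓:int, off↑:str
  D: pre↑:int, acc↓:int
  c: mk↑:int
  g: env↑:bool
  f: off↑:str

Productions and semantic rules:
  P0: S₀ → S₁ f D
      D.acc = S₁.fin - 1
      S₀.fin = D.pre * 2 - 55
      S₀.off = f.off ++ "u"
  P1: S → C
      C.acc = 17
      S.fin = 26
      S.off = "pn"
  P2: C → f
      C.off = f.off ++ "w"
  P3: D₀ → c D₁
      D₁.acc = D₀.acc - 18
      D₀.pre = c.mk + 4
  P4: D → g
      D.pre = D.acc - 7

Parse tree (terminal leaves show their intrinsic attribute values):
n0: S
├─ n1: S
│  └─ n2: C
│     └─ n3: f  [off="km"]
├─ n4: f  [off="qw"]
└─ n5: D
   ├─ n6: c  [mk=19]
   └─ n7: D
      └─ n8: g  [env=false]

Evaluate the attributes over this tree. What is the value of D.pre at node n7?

1. n2.acc = 17  [17]
2. n3.off = "km"  [terminal]
3. n2.off = "kmw"  [f.off ++ "w"]
4. n1.fin = 26  [26]
5. n1.off = "pn"  ["pn"]
6. n4.off = "qw"  [terminal]
7. n5.acc = 25  [S₁.fin - 1]
8. n6.mk = 19  [terminal]
9. n7.acc = 7  [D₀.acc - 18]
10. n8.env = false  [terminal]
11. n7.pre = 0  [D.acc - 7]
12. n5.pre = 23  [c.mk + 4]
13. n0.fin = -9  [D.pre * 2 - 55]
14. n0.off = "qwu"  [f.off ++ "u"]

0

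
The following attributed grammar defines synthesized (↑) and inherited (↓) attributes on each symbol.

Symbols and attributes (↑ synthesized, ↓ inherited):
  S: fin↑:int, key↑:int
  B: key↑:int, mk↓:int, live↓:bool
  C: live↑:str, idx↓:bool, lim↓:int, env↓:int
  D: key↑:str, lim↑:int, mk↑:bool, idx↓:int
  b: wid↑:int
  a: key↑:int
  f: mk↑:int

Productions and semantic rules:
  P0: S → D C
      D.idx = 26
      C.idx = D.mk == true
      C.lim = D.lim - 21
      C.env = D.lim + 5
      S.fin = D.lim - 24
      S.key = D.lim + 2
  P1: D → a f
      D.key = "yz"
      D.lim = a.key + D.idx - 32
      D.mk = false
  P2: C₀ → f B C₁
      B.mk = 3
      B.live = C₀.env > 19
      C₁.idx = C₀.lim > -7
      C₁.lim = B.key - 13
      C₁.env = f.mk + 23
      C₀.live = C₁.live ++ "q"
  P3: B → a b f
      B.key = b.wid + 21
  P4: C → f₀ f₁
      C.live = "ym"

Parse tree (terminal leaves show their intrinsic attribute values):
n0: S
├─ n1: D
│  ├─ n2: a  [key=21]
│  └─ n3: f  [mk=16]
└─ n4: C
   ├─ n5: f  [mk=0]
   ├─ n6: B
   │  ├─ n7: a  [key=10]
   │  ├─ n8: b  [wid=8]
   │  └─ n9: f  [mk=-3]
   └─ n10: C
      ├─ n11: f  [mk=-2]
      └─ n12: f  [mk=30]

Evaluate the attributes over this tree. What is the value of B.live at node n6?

true

1. n1.idx = 26  [26]
2. n2.key = 21  [terminal]
3. n3.mk = 16  [terminal]
4. n1.key = "yz"  ["yz"]
5. n1.lim = 15  [a.key + D.idx - 32]
6. n1.mk = false  [false]
7. n4.idx = false  [D.mk == true]
8. n4.lim = -6  [D.lim - 21]
9. n4.env = 20  [D.lim + 5]
10. n5.mk = 0  [terminal]
11. n6.mk = 3  [3]
12. n6.live = true  [C₀.env > 19]
13. n7.key = 10  [terminal]
14. n8.wid = 8  [terminal]
15. n9.mk = -3  [terminal]
16. n6.key = 29  [b.wid + 21]
17. n10.idx = true  [C₀.lim > -7]
18. n10.lim = 16  [B.key - 13]
19. n10.env = 23  [f.mk + 23]
20. n11.mk = -2  [terminal]
21. n12.mk = 30  [terminal]
22. n10.live = "ym"  ["ym"]
23. n4.live = "ymq"  [C₁.live ++ "q"]
24. n0.fin = -9  [D.lim - 24]
25. n0.key = 17  [D.lim + 2]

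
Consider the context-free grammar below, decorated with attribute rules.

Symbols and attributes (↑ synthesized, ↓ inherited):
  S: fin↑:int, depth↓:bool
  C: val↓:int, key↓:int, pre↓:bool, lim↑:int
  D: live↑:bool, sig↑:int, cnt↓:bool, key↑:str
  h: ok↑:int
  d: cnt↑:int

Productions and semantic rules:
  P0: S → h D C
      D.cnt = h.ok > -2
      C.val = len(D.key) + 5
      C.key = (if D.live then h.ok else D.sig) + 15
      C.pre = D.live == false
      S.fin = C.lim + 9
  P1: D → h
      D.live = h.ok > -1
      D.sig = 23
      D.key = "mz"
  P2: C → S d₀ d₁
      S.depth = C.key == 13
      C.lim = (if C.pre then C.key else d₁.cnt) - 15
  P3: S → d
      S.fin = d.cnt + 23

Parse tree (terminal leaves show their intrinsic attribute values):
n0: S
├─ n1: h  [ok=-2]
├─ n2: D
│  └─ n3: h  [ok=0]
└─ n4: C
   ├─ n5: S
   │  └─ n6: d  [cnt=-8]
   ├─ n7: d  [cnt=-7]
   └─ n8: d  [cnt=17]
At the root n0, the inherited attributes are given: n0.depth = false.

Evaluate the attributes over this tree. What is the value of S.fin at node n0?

1. n0.depth = false  [given at root]
2. n1.ok = -2  [terminal]
3. n2.cnt = false  [h.ok > -2]
4. n3.ok = 0  [terminal]
5. n2.live = true  [h.ok > -1]
6. n2.sig = 23  [23]
7. n2.key = "mz"  ["mz"]
8. n4.val = 7  [len(D.key) + 5]
9. n4.key = 13  [(if D.live then h.ok else D.sig) + 15]
10. n4.pre = false  [D.live == false]
11. n5.depth = true  [C.key == 13]
12. n6.cnt = -8  [terminal]
13. n5.fin = 15  [d.cnt + 23]
14. n7.cnt = -7  [terminal]
15. n8.cnt = 17  [terminal]
16. n4.lim = 2  [(if C.pre then C.key else d₁.cnt) - 15]
17. n0.fin = 11  [C.lim + 9]

11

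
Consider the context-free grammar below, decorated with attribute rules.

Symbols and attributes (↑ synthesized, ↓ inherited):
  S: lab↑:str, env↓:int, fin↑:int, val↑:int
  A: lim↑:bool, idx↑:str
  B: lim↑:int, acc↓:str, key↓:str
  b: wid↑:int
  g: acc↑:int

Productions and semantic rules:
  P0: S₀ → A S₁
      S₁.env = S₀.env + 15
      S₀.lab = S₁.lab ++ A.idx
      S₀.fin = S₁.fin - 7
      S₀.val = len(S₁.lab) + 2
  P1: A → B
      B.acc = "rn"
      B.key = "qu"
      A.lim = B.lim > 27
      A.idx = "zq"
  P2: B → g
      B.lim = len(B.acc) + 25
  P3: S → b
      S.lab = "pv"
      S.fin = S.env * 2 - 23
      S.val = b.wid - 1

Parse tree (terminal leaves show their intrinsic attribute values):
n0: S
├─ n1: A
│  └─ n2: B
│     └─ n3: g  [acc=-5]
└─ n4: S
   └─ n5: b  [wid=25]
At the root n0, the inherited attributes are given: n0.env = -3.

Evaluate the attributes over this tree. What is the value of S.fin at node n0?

-6

1. n0.env = -3  [given at root]
2. n2.acc = "rn"  ["rn"]
3. n2.key = "qu"  ["qu"]
4. n3.acc = -5  [terminal]
5. n2.lim = 27  [len(B.acc) + 25]
6. n1.lim = false  [B.lim > 27]
7. n1.idx = "zq"  ["zq"]
8. n4.env = 12  [S₀.env + 15]
9. n5.wid = 25  [terminal]
10. n4.lab = "pv"  ["pv"]
11. n4.fin = 1  [S.env * 2 - 23]
12. n4.val = 24  [b.wid - 1]
13. n0.lab = "pvzq"  [S₁.lab ++ A.idx]
14. n0.fin = -6  [S₁.fin - 7]
15. n0.val = 4  [len(S₁.lab) + 2]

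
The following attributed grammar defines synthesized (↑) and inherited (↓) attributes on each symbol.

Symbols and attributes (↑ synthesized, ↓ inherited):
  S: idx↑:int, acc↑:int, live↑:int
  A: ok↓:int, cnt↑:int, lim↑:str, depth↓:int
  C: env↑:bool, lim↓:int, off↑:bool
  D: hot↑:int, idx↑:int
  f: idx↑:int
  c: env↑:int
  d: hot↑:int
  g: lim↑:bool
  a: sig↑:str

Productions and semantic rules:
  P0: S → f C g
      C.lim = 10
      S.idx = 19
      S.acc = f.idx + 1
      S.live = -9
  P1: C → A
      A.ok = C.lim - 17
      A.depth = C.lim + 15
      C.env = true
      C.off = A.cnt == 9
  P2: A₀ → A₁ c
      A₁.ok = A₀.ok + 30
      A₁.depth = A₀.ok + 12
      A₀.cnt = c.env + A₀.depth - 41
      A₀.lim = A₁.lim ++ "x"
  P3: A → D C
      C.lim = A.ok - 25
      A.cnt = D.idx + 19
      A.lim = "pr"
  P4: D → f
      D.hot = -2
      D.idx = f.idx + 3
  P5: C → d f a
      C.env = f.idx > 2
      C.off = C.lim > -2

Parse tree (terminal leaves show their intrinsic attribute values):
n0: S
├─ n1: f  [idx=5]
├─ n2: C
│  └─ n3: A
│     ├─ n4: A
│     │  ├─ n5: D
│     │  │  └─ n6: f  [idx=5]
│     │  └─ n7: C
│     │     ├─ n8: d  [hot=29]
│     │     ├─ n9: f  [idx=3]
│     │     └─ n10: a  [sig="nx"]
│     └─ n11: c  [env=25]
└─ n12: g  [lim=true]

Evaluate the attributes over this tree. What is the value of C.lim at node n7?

-2

1. n1.idx = 5  [terminal]
2. n2.lim = 10  [10]
3. n3.ok = -7  [C.lim - 17]
4. n3.depth = 25  [C.lim + 15]
5. n4.ok = 23  [A₀.ok + 30]
6. n4.depth = 5  [A₀.ok + 12]
7. n6.idx = 5  [terminal]
8. n5.hot = -2  [-2]
9. n5.idx = 8  [f.idx + 3]
10. n7.lim = -2  [A.ok - 25]
11. n8.hot = 29  [terminal]
12. n9.idx = 3  [terminal]
13. n10.sig = "nx"  [terminal]
14. n7.env = true  [f.idx > 2]
15. n7.off = false  [C.lim > -2]
16. n4.cnt = 27  [D.idx + 19]
17. n4.lim = "pr"  ["pr"]
18. n11.env = 25  [terminal]
19. n3.cnt = 9  [c.env + A₀.depth - 41]
20. n3.lim = "prx"  [A₁.lim ++ "x"]
21. n2.env = true  [true]
22. n2.off = true  [A.cnt == 9]
23. n12.lim = true  [terminal]
24. n0.idx = 19  [19]
25. n0.acc = 6  [f.idx + 1]
26. n0.live = -9  [-9]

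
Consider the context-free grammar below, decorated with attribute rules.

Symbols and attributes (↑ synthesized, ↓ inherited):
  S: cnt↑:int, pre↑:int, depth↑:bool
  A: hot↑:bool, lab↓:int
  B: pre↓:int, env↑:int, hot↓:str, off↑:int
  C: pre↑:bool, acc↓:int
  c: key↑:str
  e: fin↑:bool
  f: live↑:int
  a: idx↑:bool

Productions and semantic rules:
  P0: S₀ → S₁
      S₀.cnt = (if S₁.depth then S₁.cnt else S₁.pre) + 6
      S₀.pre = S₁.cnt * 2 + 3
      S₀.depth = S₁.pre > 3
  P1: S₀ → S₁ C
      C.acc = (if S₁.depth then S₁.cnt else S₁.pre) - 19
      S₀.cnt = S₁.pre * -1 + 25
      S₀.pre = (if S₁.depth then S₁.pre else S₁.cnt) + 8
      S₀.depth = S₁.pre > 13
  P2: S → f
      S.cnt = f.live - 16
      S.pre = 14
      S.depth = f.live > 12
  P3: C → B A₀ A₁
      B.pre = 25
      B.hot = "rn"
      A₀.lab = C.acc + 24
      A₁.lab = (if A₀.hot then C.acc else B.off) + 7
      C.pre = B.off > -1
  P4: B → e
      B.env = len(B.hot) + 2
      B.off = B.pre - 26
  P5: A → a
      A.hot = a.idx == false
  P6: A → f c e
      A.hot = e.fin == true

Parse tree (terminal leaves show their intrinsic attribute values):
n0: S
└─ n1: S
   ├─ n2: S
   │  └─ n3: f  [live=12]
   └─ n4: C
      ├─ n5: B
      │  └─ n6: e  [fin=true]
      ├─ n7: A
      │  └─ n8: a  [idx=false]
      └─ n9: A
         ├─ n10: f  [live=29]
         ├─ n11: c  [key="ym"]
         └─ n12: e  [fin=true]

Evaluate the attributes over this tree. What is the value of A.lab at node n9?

2

1. n3.live = 12  [terminal]
2. n2.cnt = -4  [f.live - 16]
3. n2.pre = 14  [14]
4. n2.depth = false  [f.live > 12]
5. n4.acc = -5  [(if S₁.depth then S₁.cnt else S₁.pre) - 19]
6. n5.pre = 25  [25]
7. n5.hot = "rn"  ["rn"]
8. n6.fin = true  [terminal]
9. n5.env = 4  [len(B.hot) + 2]
10. n5.off = -1  [B.pre - 26]
11. n7.lab = 19  [C.acc + 24]
12. n8.idx = false  [terminal]
13. n7.hot = true  [a.idx == false]
14. n9.lab = 2  [(if A₀.hot then C.acc else B.off) + 7]
15. n10.live = 29  [terminal]
16. n11.key = "ym"  [terminal]
17. n12.fin = true  [terminal]
18. n9.hot = true  [e.fin == true]
19. n4.pre = false  [B.off > -1]
20. n1.cnt = 11  [S₁.pre * -1 + 25]
21. n1.pre = 4  [(if S₁.depth then S₁.pre else S₁.cnt) + 8]
22. n1.depth = true  [S₁.pre > 13]
23. n0.cnt = 17  [(if S₁.depth then S₁.cnt else S₁.pre) + 6]
24. n0.pre = 25  [S₁.cnt * 2 + 3]
25. n0.depth = true  [S₁.pre > 3]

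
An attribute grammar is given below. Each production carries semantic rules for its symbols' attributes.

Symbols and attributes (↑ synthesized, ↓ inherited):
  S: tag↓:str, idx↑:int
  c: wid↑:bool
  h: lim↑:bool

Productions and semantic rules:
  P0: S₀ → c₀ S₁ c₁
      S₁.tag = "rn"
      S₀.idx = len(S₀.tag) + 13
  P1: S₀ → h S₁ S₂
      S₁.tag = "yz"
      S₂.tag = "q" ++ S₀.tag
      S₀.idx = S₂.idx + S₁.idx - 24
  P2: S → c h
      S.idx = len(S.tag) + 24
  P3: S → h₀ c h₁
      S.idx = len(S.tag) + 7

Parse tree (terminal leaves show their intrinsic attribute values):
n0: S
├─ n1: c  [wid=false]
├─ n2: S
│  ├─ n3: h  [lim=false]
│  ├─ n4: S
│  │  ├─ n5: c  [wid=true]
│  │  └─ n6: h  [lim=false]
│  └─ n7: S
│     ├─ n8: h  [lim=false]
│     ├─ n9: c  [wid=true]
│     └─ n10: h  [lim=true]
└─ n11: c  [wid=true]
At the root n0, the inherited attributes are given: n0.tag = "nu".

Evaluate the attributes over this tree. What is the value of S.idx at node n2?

1. n0.tag = "nu"  [given at root]
2. n1.wid = false  [terminal]
3. n2.tag = "rn"  ["rn"]
4. n3.lim = false  [terminal]
5. n4.tag = "yz"  ["yz"]
6. n5.wid = true  [terminal]
7. n6.lim = false  [terminal]
8. n4.idx = 26  [len(S.tag) + 24]
9. n7.tag = "qrn"  ["q" ++ S₀.tag]
10. n8.lim = false  [terminal]
11. n9.wid = true  [terminal]
12. n10.lim = true  [terminal]
13. n7.idx = 10  [len(S.tag) + 7]
14. n2.idx = 12  [S₂.idx + S₁.idx - 24]
15. n11.wid = true  [terminal]
16. n0.idx = 15  [len(S₀.tag) + 13]

12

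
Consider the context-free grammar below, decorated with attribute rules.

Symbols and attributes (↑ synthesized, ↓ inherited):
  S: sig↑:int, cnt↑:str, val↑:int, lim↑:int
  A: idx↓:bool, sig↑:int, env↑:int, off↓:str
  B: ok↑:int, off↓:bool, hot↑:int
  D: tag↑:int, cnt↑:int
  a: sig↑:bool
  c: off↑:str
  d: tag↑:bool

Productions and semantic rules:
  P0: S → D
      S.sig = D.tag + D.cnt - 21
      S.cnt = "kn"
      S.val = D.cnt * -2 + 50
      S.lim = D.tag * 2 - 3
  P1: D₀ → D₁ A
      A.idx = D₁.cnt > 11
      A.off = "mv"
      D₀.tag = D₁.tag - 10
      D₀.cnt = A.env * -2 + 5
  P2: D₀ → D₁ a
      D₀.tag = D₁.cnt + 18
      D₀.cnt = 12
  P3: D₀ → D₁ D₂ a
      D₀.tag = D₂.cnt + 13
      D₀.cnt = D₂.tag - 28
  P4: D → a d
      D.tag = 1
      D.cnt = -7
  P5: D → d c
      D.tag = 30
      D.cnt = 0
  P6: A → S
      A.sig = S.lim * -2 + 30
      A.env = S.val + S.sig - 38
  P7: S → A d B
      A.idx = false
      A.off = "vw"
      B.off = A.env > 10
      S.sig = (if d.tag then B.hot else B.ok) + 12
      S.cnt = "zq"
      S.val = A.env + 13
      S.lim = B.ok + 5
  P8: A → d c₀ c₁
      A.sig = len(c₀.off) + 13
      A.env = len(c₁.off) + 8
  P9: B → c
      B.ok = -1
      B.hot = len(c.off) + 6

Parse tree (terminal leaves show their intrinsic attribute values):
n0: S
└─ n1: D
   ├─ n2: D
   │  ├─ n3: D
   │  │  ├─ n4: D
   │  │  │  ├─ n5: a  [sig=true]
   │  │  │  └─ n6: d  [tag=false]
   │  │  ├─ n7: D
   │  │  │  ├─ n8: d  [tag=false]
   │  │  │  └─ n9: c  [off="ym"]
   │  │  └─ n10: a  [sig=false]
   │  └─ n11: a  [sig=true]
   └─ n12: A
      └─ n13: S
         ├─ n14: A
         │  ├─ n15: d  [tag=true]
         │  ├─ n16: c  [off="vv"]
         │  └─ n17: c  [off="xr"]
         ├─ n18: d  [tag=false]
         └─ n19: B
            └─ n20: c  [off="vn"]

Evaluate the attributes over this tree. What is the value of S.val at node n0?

1. n5.sig = true  [terminal]
2. n6.tag = false  [terminal]
3. n4.tag = 1  [1]
4. n4.cnt = -7  [-7]
5. n8.tag = false  [terminal]
6. n9.off = "ym"  [terminal]
7. n7.tag = 30  [30]
8. n7.cnt = 0  [0]
9. n10.sig = false  [terminal]
10. n3.tag = 13  [D₂.cnt + 13]
11. n3.cnt = 2  [D₂.tag - 28]
12. n11.sig = true  [terminal]
13. n2.tag = 20  [D₁.cnt + 18]
14. n2.cnt = 12  [12]
15. n12.idx = true  [D₁.cnt > 11]
16. n12.off = "mv"  ["mv"]
17. n14.idx = false  [false]
18. n14.off = "vw"  ["vw"]
19. n15.tag = true  [terminal]
20. n16.off = "vv"  [terminal]
21. n17.off = "xr"  [terminal]
22. n14.sig = 15  [len(c₀.off) + 13]
23. n14.env = 10  [len(c₁.off) + 8]
24. n18.tag = false  [terminal]
25. n19.off = false  [A.env > 10]
26. n20.off = "vn"  [terminal]
27. n19.ok = -1  [-1]
28. n19.hot = 8  [len(c.off) + 6]
29. n13.sig = 11  [(if d.tag then B.hot else B.ok) + 12]
30. n13.cnt = "zq"  ["zq"]
31. n13.val = 23  [A.env + 13]
32. n13.lim = 4  [B.ok + 5]
33. n12.sig = 22  [S.lim * -2 + 30]
34. n12.env = -4  [S.val + S.sig - 38]
35. n1.tag = 10  [D₁.tag - 10]
36. n1.cnt = 13  [A.env * -2 + 5]
37. n0.sig = 2  [D.tag + D.cnt - 21]
38. n0.cnt = "kn"  ["kn"]
39. n0.val = 24  [D.cnt * -2 + 50]
40. n0.lim = 17  [D.tag * 2 - 3]

24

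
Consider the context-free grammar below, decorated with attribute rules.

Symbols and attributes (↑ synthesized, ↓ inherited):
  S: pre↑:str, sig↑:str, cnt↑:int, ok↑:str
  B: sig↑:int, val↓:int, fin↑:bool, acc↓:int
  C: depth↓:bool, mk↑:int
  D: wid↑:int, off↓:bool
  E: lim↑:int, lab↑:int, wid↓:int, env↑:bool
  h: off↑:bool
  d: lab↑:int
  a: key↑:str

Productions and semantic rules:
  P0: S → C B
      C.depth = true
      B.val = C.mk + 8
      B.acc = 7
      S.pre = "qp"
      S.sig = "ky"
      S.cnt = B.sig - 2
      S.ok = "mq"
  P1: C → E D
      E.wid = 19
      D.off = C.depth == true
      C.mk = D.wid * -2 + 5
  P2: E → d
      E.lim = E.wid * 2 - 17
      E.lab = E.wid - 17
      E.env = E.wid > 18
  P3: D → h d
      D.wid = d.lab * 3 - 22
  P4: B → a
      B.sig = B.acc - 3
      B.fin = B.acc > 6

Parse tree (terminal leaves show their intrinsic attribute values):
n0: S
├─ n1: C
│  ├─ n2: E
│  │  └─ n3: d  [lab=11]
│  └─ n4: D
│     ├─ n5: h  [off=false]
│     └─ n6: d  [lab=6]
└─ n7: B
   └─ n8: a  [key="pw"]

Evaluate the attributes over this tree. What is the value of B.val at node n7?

1. n1.depth = true  [true]
2. n2.wid = 19  [19]
3. n3.lab = 11  [terminal]
4. n2.lim = 21  [E.wid * 2 - 17]
5. n2.lab = 2  [E.wid - 17]
6. n2.env = true  [E.wid > 18]
7. n4.off = true  [C.depth == true]
8. n5.off = false  [terminal]
9. n6.lab = 6  [terminal]
10. n4.wid = -4  [d.lab * 3 - 22]
11. n1.mk = 13  [D.wid * -2 + 5]
12. n7.val = 21  [C.mk + 8]
13. n7.acc = 7  [7]
14. n8.key = "pw"  [terminal]
15. n7.sig = 4  [B.acc - 3]
16. n7.fin = true  [B.acc > 6]
17. n0.pre = "qp"  ["qp"]
18. n0.sig = "ky"  ["ky"]
19. n0.cnt = 2  [B.sig - 2]
20. n0.ok = "mq"  ["mq"]

21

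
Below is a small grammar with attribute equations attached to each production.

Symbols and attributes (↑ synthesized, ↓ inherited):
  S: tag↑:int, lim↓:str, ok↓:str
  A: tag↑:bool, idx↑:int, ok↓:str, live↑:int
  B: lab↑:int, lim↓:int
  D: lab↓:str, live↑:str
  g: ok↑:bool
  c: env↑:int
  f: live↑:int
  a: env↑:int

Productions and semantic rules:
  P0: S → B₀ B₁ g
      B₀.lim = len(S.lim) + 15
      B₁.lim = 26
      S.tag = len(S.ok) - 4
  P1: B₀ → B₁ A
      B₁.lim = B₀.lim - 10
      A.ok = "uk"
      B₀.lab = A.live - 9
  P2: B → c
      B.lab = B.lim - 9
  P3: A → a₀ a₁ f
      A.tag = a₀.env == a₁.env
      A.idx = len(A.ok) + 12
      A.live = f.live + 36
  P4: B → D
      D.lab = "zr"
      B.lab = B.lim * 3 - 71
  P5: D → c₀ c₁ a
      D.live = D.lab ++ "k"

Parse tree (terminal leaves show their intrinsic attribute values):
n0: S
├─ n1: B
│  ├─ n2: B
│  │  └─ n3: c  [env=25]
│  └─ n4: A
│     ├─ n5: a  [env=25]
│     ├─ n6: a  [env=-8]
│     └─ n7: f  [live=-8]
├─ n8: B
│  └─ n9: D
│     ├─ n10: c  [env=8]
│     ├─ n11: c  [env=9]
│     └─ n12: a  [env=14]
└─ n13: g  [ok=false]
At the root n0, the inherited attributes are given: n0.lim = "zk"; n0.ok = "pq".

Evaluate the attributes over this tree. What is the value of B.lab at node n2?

1. n0.lim = "zk"  [given at root]
2. n0.ok = "pq"  [given at root]
3. n1.lim = 17  [len(S.lim) + 15]
4. n2.lim = 7  [B₀.lim - 10]
5. n3.env = 25  [terminal]
6. n2.lab = -2  [B.lim - 9]
7. n4.ok = "uk"  ["uk"]
8. n5.env = 25  [terminal]
9. n6.env = -8  [terminal]
10. n7.live = -8  [terminal]
11. n4.tag = false  [a₀.env == a₁.env]
12. n4.idx = 14  [len(A.ok) + 12]
13. n4.live = 28  [f.live + 36]
14. n1.lab = 19  [A.live - 9]
15. n8.lim = 26  [26]
16. n9.lab = "zr"  ["zr"]
17. n10.env = 8  [terminal]
18. n11.env = 9  [terminal]
19. n12.env = 14  [terminal]
20. n9.live = "zrk"  [D.lab ++ "k"]
21. n8.lab = 7  [B.lim * 3 - 71]
22. n13.ok = false  [terminal]
23. n0.tag = -2  [len(S.ok) - 4]

-2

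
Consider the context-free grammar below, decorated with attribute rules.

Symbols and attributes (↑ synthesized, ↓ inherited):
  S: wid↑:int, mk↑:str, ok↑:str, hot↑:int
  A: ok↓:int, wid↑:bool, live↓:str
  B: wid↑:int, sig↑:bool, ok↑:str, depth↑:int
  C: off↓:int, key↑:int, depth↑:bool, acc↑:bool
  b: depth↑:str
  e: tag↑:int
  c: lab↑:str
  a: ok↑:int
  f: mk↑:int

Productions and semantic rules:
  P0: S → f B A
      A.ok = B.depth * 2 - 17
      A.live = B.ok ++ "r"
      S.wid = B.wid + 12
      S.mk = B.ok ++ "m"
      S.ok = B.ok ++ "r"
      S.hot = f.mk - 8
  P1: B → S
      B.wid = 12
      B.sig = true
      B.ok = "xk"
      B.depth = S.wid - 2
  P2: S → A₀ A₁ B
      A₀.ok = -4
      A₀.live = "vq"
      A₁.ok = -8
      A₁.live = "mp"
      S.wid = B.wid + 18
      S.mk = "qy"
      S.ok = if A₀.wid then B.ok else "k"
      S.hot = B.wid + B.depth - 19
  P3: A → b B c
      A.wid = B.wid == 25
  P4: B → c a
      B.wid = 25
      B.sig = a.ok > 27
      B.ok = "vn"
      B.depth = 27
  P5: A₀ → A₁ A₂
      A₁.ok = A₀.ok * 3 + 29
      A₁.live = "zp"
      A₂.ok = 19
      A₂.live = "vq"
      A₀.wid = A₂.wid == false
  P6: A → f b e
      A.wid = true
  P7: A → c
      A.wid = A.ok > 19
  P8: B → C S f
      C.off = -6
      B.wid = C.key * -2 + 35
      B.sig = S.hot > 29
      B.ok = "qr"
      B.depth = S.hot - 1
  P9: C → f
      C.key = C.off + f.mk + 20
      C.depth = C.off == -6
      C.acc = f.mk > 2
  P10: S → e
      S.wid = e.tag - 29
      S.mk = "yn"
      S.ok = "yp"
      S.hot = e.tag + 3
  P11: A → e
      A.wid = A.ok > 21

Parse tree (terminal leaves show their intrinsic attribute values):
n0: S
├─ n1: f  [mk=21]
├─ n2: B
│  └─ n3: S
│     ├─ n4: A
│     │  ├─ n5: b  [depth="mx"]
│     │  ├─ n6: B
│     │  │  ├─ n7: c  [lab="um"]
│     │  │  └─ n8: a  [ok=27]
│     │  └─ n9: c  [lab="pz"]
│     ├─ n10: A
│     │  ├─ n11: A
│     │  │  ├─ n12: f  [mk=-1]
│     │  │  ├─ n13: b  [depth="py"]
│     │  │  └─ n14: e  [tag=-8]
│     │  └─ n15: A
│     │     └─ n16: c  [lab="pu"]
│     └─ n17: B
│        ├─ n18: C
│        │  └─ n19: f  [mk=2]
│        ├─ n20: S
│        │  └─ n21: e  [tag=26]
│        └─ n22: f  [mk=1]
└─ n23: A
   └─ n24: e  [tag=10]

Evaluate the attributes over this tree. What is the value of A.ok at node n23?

21

1. n1.mk = 21  [terminal]
2. n4.ok = -4  [-4]
3. n4.live = "vq"  ["vq"]
4. n5.depth = "mx"  [terminal]
5. n7.lab = "um"  [terminal]
6. n8.ok = 27  [terminal]
7. n6.wid = 25  [25]
8. n6.sig = false  [a.ok > 27]
9. n6.ok = "vn"  ["vn"]
10. n6.depth = 27  [27]
11. n9.lab = "pz"  [terminal]
12. n4.wid = true  [B.wid == 25]
13. n10.ok = -8  [-8]
14. n10.live = "mp"  ["mp"]
15. n11.ok = 5  [A₀.ok * 3 + 29]
16. n11.live = "zp"  ["zp"]
17. n12.mk = -1  [terminal]
18. n13.depth = "py"  [terminal]
19. n14.tag = -8  [terminal]
20. n11.wid = true  [true]
21. n15.ok = 19  [19]
22. n15.live = "vq"  ["vq"]
23. n16.lab = "pu"  [terminal]
24. n15.wid = false  [A.ok > 19]
25. n10.wid = true  [A₂.wid == false]
26. n18.off = -6  [-6]
27. n19.mk = 2  [terminal]
28. n18.key = 16  [C.off + f.mk + 20]
29. n18.depth = true  [C.off == -6]
30. n18.acc = false  [f.mk > 2]
31. n21.tag = 26  [terminal]
32. n20.wid = -3  [e.tag - 29]
33. n20.mk = "yn"  ["yn"]
34. n20.ok = "yp"  ["yp"]
35. n20.hot = 29  [e.tag + 3]
36. n22.mk = 1  [terminal]
37. n17.wid = 3  [C.key * -2 + 35]
38. n17.sig = false  [S.hot > 29]
39. n17.ok = "qr"  ["qr"]
40. n17.depth = 28  [S.hot - 1]
41. n3.wid = 21  [B.wid + 18]
42. n3.mk = "qy"  ["qy"]
43. n3.ok = "qr"  [if A₀.wid then B.ok else "k"]
44. n3.hot = 12  [B.wid + B.depth - 19]
45. n2.wid = 12  [12]
46. n2.sig = true  [true]
47. n2.ok = "xk"  ["xk"]
48. n2.depth = 19  [S.wid - 2]
49. n23.ok = 21  [B.depth * 2 - 17]
50. n23.live = "xkr"  [B.ok ++ "r"]
51. n24.tag = 10  [terminal]
52. n23.wid = false  [A.ok > 21]
53. n0.wid = 24  [B.wid + 12]
54. n0.mk = "xkm"  [B.ok ++ "m"]
55. n0.ok = "xkr"  [B.ok ++ "r"]
56. n0.hot = 13  [f.mk - 8]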